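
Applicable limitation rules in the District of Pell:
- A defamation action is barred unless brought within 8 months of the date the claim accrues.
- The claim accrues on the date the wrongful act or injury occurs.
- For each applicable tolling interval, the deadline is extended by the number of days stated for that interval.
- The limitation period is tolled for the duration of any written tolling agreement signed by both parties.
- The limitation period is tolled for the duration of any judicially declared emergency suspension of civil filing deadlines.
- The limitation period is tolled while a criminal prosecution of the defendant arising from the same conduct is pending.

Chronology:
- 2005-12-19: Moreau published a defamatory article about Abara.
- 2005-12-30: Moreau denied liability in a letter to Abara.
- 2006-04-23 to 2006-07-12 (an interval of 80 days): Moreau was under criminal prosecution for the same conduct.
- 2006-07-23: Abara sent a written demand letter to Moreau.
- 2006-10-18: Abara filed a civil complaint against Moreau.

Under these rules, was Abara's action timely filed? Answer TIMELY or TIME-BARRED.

The claim accrued on 2005-12-19, the date of the act.
The untolled deadline — 8 months after 2005-12-19 — is 2006-08-19.
The period was tolled for 80 days by the pending criminal prosecution (2006-04-23 to 2006-07-12), pushing the deadline to 2006-11-07.
Nothing else in the chronology tolls or restarts the period.
Filing on 2006-10-18 beat the 2006-11-07 deadline — the action is timely.

TIMELY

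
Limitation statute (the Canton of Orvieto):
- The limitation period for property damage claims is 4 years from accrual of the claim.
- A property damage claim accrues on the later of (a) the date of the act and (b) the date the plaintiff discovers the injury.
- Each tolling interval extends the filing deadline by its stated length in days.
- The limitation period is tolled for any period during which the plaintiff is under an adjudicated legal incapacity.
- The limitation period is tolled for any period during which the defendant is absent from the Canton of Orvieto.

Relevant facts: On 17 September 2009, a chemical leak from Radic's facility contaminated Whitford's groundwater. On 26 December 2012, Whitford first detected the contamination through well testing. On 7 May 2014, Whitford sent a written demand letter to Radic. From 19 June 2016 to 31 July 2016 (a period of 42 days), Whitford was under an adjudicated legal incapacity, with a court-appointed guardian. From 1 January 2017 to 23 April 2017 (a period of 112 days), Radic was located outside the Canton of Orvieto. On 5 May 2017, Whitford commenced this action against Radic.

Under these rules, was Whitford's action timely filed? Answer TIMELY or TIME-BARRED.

Because discovery on 26 December 2012 post-dates the 17 September 2009 act, accrual under the later-of rule falls on 26 December 2012.
Adding the 4 years base period to 26 December 2012 gives a deadline of 26 December 2016, before any tolling.
Because the plaintiff's legal incapacity ran from 19 June 2016 to 31 July 2016, the deadline is extended by 42 days to 6 February 2017.
Because the defendant's absence from the jurisdiction ran from 1 January 2017 to 23 April 2017, the deadline is extended by 112 days to 29 May 2017.
None of the other events listed affects the running of the period under the stated rules.
The 5 May 2017 filing precedes the 29 May 2017 deadline; the claim is timely.

TIMELY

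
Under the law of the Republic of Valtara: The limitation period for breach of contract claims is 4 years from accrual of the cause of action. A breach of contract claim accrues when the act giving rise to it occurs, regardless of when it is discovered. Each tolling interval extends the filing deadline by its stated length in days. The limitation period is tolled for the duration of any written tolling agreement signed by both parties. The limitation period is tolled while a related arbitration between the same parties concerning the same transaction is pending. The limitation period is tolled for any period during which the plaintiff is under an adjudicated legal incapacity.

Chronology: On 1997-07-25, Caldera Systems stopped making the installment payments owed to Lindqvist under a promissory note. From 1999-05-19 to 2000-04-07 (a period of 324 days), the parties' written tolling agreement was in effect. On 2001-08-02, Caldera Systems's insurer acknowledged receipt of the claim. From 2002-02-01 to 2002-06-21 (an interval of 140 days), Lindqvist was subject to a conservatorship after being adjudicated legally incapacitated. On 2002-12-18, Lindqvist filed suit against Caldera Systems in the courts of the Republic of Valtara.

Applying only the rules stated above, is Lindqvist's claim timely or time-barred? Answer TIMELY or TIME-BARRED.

The claim accrued on 1997-07-25, when the wrongful act occurred.
The untolled deadline — 4 years after 1997-07-25 — is 2001-07-25.
Because the written tolling agreement ran from 1999-05-19 to 2000-04-07, the deadline is extended by 324 days to 2002-06-14.
The plaintiff's legal incapacity from 2002-02-01 to 2002-06-21 tolled the period for 140 days, extending the deadline to 2002-11-01.
None of the other events listed affects the running of the period under the stated rules.
Lindqvist filed on 2002-12-18, after the 2002-11-01 deadline, so the action is time-barred.

TIME-BARRED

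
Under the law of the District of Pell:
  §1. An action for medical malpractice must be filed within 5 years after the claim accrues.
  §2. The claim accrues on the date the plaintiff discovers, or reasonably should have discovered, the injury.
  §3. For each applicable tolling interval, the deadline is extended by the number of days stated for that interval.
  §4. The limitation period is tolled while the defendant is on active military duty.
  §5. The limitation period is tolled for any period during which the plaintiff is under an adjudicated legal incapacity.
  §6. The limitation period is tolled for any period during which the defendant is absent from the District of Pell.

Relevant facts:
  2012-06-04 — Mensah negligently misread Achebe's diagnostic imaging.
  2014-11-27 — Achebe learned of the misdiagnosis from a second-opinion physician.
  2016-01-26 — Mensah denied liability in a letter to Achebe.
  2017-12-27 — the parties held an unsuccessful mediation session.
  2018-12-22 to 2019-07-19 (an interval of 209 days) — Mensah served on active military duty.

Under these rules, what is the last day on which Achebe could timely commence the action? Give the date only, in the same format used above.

Accrual is tied to discovery, so the period began on 2014-11-27 rather than on 2012-06-04 when the act occurred.
The untolled deadline — 5 years after 2014-11-27 — is 2019-11-27.
The defendant's active military service from 2018-12-22 to 2019-07-19 tolled the period for 209 days, extending the deadline to 2020-06-23.
Nothing else in the chronology tolls or restarts the period.

2020-06-23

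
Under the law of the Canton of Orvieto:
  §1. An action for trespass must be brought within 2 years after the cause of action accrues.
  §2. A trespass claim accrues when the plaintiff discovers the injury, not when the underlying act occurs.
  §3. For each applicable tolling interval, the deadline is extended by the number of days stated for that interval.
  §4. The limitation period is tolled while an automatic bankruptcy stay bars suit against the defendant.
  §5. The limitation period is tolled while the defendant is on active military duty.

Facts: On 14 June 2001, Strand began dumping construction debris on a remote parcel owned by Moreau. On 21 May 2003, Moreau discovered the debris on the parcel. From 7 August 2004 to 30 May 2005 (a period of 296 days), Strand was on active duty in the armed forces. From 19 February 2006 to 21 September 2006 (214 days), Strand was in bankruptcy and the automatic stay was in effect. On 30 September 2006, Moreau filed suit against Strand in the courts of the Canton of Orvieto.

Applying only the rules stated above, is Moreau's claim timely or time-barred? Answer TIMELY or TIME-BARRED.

TIMELY

The claim did not accrue until Moreau discovered the injury on 21 May 2003; the 14 June 2001 act date does not start the clock under the stated rule.
Adding the 2 years base period to 21 May 2003 gives a deadline of 21 May 2005, before any tolling.
The period was tolled for 296 days by the defendant's active military service (7 August 2004 to 30 May 2005), pushing the deadline to 13 March 2006.
Because the automatic bankruptcy stay ran from 19 February 2006 to 21 September 2006, the deadline is extended by 214 days to 13 October 2006.
Moreau filed on 30 September 2006, before the 13 October 2006 deadline, so the action is timely.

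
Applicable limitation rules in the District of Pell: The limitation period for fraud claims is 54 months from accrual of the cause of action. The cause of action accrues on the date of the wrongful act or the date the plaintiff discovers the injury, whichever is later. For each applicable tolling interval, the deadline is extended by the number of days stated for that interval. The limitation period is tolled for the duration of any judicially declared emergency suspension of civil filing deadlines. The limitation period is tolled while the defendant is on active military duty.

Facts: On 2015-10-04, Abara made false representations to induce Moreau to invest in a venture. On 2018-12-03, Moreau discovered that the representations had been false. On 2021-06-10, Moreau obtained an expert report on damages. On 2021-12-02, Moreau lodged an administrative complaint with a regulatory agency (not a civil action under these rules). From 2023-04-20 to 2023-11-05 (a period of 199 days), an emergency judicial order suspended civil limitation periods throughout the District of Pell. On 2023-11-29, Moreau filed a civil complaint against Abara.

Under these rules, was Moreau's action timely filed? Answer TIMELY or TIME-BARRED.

The claim accrued on 2018-12-03 — the later of the 2015-10-04 act and the 2018-12-03 discovery.
Adding the 54 months base period to 2018-12-03 gives a deadline of 2023-06-03, before any tolling.
Because the emergency suspension of filing deadlines ran from 2023-04-20 to 2023-11-05, the deadline is extended by 199 days to 2023-12-19.
Nothing else in the chronology tolls or restarts the period.
The 2023-11-29 filing precedes the 2023-12-19 deadline; the claim is timely.

TIMELY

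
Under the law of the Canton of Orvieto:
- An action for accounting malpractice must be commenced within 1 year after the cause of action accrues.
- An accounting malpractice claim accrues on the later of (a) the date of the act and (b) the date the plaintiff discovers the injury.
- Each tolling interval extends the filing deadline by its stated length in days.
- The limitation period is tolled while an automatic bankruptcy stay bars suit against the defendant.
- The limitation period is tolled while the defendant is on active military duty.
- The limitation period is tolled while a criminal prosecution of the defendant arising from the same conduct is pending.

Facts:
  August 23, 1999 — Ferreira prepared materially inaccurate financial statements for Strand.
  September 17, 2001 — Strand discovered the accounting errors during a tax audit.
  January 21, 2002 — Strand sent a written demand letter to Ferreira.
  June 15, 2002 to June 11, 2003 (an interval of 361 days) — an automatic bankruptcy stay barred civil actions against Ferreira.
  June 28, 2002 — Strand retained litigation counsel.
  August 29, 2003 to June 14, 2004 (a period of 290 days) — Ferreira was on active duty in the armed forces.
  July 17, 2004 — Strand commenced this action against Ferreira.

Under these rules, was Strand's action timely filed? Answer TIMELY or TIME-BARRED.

TIME-BARRED

Because discovery on September 17, 2001 post-dates the August 23, 1999 act, accrual under the later-of rule falls on September 17, 2001.
Adding the 1 year base period to September 17, 2001 gives a deadline of September 17, 2002, before any tolling.
Because the automatic bankruptcy stay ran from June 15, 2002 to June 11, 2003, the deadline is extended by 361 days to September 13, 2003.
The defendant's active military service from August 29, 2003 to June 14, 2004 tolled the period for 290 days, extending the deadline to June 29, 2004.
The other events in the timeline have no effect on the limitation period under the stated rules.
Strand filed on July 17, 2004, after the June 29, 2004 deadline, so the action is time-barred.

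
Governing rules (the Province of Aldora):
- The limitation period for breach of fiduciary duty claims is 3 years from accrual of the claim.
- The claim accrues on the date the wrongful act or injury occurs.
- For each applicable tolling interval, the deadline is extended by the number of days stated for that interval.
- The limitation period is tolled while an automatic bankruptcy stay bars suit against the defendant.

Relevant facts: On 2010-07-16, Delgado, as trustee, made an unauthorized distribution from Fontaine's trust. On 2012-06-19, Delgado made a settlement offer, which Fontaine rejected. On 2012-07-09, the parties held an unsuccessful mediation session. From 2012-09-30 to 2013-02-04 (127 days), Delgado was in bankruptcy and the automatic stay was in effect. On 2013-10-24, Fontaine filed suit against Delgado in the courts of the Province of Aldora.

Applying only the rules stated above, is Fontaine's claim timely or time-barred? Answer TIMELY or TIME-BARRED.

The claim accrued on 2010-07-16, when the wrongful act occurred.
Adding the 3 years base period to 2010-07-16 gives a deadline of 2013-07-16, before any tolling.
The automatic bankruptcy stay from 2012-09-30 to 2013-02-04 tolled the period for 127 days, extending the deadline to 2013-11-20.
None of the other events listed affects the running of the period under the stated rules.
Filing on 2013-10-24 beat the 2013-11-20 deadline — the action is timely.

TIMELY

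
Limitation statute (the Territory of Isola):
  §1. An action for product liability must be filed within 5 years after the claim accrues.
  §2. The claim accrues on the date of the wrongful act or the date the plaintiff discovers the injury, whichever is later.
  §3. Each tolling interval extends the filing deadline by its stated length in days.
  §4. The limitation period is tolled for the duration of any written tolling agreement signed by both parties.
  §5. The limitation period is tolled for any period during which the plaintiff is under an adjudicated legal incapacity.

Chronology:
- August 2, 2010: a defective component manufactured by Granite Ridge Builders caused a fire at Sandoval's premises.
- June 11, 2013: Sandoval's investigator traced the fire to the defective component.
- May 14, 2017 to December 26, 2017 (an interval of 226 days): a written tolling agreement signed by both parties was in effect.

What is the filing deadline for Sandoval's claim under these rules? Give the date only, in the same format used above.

January 23, 2019

Because discovery on June 11, 2013 post-dates the August 2, 2010 act, accrual under the later-of rule falls on June 11, 2013.
The untolled deadline — 5 years after June 11, 2013 — is June 11, 2018.
The written tolling agreement from May 14, 2017 to December 26, 2017 tolled the period for 226 days, extending the deadline to January 23, 2019.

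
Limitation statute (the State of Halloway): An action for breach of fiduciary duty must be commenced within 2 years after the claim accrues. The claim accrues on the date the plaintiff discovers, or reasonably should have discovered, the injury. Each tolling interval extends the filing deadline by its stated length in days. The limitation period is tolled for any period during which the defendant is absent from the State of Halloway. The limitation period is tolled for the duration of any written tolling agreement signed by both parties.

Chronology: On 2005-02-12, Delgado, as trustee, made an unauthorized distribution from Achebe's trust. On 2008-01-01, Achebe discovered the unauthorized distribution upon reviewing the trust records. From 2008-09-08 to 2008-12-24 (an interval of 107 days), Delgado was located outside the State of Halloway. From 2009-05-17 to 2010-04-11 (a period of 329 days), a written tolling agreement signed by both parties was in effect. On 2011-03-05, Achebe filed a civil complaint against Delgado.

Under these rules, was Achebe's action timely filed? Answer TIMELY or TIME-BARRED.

Under the discovery rule, the claim accrued on 2008-01-01, when Achebe discovered the injury — not on the 2005-02-12 date of the underlying act.
Adding the 2 years base period to 2008-01-01 gives a deadline of 2010-01-01, before any tolling.
The period was tolled for 107 days by the defendant's absence from the jurisdiction (2008-09-08 to 2008-12-24), pushing the deadline to 2010-04-18.
Because the written tolling agreement ran from 2009-05-17 to 2010-04-11, the deadline is extended by 329 days to 2011-03-13.
Filing on 2011-03-05 beat the 2011-03-13 deadline — the action is timely.

TIMELY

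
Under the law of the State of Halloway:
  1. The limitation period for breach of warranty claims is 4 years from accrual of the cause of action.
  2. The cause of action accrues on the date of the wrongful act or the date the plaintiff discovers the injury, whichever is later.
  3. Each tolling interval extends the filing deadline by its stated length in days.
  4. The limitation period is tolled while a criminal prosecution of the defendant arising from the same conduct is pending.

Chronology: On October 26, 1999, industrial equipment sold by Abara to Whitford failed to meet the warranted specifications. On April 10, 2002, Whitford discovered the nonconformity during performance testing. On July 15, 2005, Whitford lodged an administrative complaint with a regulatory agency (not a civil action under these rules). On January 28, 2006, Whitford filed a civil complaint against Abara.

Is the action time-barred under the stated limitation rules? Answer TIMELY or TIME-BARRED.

The claim accrued on April 10, 2002 — the later of the October 26, 1999 act and the April 10, 2002 discovery.
The untolled deadline — 4 years after April 10, 2002 — is April 10, 2006.
Nothing else in the chronology tolls or restarts the period.
Whitford filed on January 28, 2006, before the April 10, 2006 deadline, so the action is timely.

TIMELY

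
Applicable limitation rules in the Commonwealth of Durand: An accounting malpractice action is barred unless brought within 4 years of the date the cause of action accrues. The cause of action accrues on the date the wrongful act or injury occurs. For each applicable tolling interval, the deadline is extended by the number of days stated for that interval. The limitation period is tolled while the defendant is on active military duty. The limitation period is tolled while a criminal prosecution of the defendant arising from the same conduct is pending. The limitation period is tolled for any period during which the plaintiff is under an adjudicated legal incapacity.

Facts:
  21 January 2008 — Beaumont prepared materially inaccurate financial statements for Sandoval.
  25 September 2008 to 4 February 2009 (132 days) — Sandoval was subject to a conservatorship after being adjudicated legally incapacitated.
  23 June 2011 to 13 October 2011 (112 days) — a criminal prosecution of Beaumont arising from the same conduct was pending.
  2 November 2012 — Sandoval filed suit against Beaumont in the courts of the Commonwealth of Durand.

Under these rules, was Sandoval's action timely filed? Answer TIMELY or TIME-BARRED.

TIME-BARRED

The cause of action accrued on 21 January 2008, the date of the act.
The untolled deadline — 4 years after 21 January 2008 — is 21 January 2012.
Because the plaintiff's legal incapacity ran from 25 September 2008 to 4 February 2009, the deadline is extended by 132 days to 1 June 2012.
The pending criminal prosecution from 23 June 2011 to 13 October 2011 tolled the period for 112 days, extending the deadline to 21 September 2012.
Sandoval filed on 2 November 2012, after the 21 September 2012 deadline, so the action is time-barred.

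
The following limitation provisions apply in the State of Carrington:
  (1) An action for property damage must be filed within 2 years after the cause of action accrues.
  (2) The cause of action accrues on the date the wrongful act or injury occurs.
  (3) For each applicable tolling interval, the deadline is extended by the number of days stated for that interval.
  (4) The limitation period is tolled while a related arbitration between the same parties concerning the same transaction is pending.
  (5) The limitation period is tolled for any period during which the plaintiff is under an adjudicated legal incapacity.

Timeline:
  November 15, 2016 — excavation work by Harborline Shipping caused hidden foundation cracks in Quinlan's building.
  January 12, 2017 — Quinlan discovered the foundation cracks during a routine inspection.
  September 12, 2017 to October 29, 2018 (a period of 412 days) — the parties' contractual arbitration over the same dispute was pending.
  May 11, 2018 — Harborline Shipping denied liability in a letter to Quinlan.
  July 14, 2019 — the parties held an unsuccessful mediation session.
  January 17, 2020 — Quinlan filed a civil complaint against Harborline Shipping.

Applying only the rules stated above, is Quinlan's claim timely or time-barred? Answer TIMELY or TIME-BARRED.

TIME-BARRED

Because the rule ties accrual to occurrence, the claim accrued on November 15, 2016, not on the January 12, 2017 discovery date.
2 years from November 15, 2016 is November 15, 2018.
The pending related arbitration from September 12, 2017 to October 29, 2018 tolled the period for 412 days, extending the deadline to January 1, 2020.
Nothing else in the chronology tolls or restarts the period.
The January 17, 2020 filing falls after the January 1, 2020 deadline; the claim is time-barred.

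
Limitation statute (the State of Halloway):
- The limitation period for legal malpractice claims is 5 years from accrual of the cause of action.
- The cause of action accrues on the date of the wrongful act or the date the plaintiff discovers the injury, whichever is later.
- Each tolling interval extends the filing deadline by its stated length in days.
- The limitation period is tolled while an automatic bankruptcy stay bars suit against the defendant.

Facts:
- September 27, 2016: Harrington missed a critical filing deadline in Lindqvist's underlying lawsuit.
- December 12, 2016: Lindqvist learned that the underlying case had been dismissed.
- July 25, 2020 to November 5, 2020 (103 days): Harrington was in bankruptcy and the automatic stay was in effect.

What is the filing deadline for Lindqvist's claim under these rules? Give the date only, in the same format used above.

The claim accrued on December 12, 2016 — the later of the September 27, 2016 act and the December 12, 2016 discovery.
5 years from December 12, 2016 is December 12, 2021.
The period was tolled for 103 days by the automatic bankruptcy stay (July 25, 2020 to November 5, 2020), pushing the deadline to March 25, 2022.

March 25, 2022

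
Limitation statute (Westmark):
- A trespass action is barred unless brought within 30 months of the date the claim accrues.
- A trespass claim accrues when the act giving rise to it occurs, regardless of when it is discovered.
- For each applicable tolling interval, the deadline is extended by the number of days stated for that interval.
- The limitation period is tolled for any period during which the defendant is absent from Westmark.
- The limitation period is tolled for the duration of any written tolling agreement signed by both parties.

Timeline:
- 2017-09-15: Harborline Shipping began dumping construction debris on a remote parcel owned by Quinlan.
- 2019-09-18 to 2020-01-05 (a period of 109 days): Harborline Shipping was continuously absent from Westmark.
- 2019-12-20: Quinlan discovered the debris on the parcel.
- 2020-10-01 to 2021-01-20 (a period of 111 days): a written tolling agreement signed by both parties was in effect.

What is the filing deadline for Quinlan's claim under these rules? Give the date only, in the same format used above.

The claim accrued on 2017-09-15, when the wrongful act occurred; under the stated occurrence rule the 2019-12-20 discovery does not delay accrual.
The untolled deadline — 30 months after 2017-09-15 — is 2020-03-15.
The defendant's absence from the jurisdiction from 2019-09-18 to 2020-01-05 tolled the period for 109 days, extending the deadline to 2020-07-02.
By the time the written tolling agreement began on 2020-10-01, the limitation period had already expired on 2020-07-02; that interval cannot revive it.

2020-07-02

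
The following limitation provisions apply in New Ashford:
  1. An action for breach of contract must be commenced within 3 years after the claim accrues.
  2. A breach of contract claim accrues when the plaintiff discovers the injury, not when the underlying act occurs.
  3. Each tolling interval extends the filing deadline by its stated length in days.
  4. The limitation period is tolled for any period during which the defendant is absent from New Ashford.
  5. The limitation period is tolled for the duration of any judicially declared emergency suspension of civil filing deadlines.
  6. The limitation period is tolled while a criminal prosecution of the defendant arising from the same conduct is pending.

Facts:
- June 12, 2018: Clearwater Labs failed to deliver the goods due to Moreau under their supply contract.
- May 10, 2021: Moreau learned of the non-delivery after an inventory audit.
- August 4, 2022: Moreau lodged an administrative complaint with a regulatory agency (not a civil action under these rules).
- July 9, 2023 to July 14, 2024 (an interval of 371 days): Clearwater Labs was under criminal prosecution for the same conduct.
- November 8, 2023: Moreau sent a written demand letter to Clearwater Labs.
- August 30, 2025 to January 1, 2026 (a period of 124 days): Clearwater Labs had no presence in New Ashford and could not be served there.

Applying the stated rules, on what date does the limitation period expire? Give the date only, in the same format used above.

May 16, 2025

Accrual is tied to discovery, so the period began on May 10, 2021 rather than on June 12, 2018 when the act occurred.
3 years from May 10, 2021 is May 10, 2024.
The period was tolled for 371 days by the pending criminal prosecution (July 9, 2023 to July 14, 2024), pushing the deadline to May 16, 2025.
The defendant's absence from the jurisdiction from August 30, 2025 to January 1, 2026 began after the period had already run on May 16, 2025, so it has no tolling effect.
The other events in the timeline have no effect on the limitation period under the stated rules.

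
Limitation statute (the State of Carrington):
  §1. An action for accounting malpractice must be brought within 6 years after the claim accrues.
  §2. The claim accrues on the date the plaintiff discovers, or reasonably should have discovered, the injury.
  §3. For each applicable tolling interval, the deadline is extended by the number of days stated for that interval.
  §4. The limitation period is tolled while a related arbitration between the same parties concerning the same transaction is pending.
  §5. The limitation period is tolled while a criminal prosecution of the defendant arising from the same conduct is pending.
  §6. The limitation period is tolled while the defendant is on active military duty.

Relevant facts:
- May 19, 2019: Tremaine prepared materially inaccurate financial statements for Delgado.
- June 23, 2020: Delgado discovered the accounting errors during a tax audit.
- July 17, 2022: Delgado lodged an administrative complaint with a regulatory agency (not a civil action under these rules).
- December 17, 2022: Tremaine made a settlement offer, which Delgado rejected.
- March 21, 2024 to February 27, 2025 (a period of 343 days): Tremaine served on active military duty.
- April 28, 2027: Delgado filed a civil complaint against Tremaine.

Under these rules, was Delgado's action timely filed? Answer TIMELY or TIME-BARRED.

The claim did not accrue until Delgado discovered the injury on June 23, 2020; the May 19, 2019 act date does not start the clock under the stated rule.
Adding the 6 years base period to June 23, 2020 gives a deadline of June 23, 2026, before any tolling.
The period was tolled for 343 days by the defendant's active military service (March 21, 2024 to February 27, 2025), pushing the deadline to June 1, 2027.
None of the other events listed affects the running of the period under the stated rules.
The April 28, 2027 filing precedes the June 1, 2027 deadline; the claim is timely.

TIMELY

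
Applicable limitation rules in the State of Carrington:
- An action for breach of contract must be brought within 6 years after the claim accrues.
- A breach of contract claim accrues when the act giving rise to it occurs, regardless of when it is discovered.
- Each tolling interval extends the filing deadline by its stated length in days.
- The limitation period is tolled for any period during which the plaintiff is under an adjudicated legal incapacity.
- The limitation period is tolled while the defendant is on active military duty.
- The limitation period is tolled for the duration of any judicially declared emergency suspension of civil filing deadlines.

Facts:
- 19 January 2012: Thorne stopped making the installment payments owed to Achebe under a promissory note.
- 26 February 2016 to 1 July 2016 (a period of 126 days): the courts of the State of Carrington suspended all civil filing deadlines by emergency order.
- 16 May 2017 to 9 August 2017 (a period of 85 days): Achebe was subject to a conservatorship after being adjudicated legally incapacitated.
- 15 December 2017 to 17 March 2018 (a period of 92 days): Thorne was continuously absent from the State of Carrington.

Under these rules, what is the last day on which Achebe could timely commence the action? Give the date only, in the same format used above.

18 August 2018

The claim accrued on 19 January 2012, when the wrongful act occurred.
The untolled deadline — 6 years after 19 January 2012 — is 19 January 2018.
The period was tolled for 126 days by the emergency suspension of filing deadlines (26 February 2016 to 1 July 2016), pushing the deadline to 25 May 2018.
The plaintiff's legal incapacity from 16 May 2017 to 9 August 2017 tolled the period for 85 days, extending the deadline to 18 August 2018.
The defendant's absence from the jurisdiction from 15 December 2017 to 17 March 2018 does not toll the period, because no stated rule makes the defendant's absence a tolling event.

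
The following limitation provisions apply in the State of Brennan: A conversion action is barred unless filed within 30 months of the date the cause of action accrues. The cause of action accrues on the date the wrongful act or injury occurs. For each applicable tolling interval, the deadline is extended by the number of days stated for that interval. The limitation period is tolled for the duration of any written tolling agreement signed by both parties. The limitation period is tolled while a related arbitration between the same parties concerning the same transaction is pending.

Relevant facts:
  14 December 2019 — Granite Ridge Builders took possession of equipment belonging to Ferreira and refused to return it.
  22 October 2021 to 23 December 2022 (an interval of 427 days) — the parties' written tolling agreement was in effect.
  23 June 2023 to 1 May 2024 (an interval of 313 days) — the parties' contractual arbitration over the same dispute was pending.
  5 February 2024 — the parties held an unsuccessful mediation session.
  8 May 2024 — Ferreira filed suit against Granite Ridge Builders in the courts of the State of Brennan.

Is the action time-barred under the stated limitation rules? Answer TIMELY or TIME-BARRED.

The claim accrued on 14 December 2019, when the wrongful act occurred.
Adding the 30 months base period to 14 December 2019 gives a deadline of 14 June 2022, before any tolling.
The period was tolled for 427 days by the written tolling agreement (22 October 2021 to 23 December 2022), pushing the deadline to 15 August 2023.
The pending related arbitration from 23 June 2023 to 1 May 2024 tolled the period for 313 days, extending the deadline to 23 June 2024.
The other events in the timeline have no effect on the limitation period under the stated rules.
The 8 May 2024 filing precedes the 23 June 2024 deadline; the claim is timely.

TIMELY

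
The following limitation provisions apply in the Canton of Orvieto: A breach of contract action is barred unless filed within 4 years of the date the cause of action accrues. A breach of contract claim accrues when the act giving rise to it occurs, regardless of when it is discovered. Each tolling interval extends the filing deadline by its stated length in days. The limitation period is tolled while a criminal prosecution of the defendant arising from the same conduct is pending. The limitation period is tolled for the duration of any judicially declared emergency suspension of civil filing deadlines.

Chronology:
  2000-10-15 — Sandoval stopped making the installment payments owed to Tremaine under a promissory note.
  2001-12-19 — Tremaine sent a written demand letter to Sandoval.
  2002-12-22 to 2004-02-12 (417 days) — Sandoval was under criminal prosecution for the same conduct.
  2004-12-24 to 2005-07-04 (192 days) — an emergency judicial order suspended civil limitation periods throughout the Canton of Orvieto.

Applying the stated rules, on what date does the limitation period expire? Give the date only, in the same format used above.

2006-06-16

The limitation period began to run on 2000-10-15.
4 years from 2000-10-15 is 2004-10-15.
Because the pending criminal prosecution ran from 2002-12-22 to 2004-02-12, the deadline is extended by 417 days to 2005-12-06.
The emergency suspension of filing deadlines from 2004-12-24 to 2005-07-04 tolled the period for 192 days, extending the deadline to 2006-06-16.
The other events in the timeline have no effect on the limitation period under the stated rules.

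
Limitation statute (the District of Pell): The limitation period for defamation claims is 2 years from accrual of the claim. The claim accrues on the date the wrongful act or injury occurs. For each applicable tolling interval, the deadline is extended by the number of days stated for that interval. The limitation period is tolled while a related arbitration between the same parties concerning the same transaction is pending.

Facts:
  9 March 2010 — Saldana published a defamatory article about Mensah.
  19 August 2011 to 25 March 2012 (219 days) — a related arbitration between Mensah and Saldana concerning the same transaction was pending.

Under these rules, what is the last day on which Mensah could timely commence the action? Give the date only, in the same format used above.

14 October 2012

The claim accrued on 9 March 2010, when the wrongful act occurred.
Adding the 2 years base period to 9 March 2010 gives a deadline of 9 March 2012, before any tolling.
The pending related arbitration from 19 August 2011 to 25 March 2012 tolled the period for 219 days, extending the deadline to 14 October 2012.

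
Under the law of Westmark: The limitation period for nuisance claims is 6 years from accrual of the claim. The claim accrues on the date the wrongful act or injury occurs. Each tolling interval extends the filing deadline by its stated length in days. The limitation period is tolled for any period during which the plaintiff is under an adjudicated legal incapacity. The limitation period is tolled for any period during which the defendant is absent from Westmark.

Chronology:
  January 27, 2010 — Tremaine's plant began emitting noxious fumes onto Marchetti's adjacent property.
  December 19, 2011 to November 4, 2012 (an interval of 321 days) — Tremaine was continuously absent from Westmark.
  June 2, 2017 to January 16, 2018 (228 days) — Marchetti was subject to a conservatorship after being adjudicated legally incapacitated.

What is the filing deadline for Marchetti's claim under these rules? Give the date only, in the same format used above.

December 13, 2016

The claim accrued on January 27, 2010, when the wrongful act occurred.
Adding the 6 years base period to January 27, 2010 gives a deadline of January 27, 2016, before any tolling.
The period was tolled for 321 days by the defendant's absence from the jurisdiction (December 19, 2011 to November 4, 2012), pushing the deadline to December 13, 2016.
By the time the plaintiff's legal incapacity began on June 2, 2017, the limitation period had already expired on December 13, 2016; that interval cannot revive it.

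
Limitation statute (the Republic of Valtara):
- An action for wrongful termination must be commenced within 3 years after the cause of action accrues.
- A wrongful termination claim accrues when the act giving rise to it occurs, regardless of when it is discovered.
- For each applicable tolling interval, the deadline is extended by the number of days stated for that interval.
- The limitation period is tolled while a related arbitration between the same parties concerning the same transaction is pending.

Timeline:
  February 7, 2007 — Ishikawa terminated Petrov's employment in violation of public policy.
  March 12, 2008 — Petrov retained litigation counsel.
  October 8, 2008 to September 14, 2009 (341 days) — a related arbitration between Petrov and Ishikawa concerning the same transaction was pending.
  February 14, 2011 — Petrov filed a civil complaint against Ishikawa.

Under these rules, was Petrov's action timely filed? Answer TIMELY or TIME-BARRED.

The limitation period began to run on February 7, 2007.
The untolled deadline — 3 years after February 7, 2007 — is February 7, 2010.
The pending related arbitration from October 8, 2008 to September 14, 2009 tolled the period for 341 days, extending the deadline to January 14, 2011.
Nothing else in the chronology tolls or restarts the period.
The February 14, 2011 filing falls after the January 14, 2011 deadline; the claim is time-barred.

TIME-BARRED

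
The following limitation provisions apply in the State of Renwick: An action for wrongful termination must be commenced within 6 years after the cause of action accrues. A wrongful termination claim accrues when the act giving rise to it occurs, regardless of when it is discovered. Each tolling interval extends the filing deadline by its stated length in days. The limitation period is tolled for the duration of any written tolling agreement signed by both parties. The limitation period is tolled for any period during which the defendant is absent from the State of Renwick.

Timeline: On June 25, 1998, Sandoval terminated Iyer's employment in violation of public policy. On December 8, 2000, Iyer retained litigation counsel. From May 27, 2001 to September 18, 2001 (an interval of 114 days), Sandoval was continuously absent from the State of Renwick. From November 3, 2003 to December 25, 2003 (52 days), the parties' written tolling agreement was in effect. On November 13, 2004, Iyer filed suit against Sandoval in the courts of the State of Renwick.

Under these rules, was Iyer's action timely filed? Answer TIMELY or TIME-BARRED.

The claim accrued on June 25, 1998, when the wrongful act occurred.
6 years from June 25, 1998 is June 25, 2004.
Because the defendant's absence from the jurisdiction ran from May 27, 2001 to September 18, 2001, the deadline is extended by 114 days to October 17, 2004.
The written tolling agreement from November 3, 2003 to December 25, 2003 tolled the period for 52 days, extending the deadline to December 8, 2004.
The other events in the timeline have no effect on the limitation period under the stated rules.
Filing on November 13, 2004 beat the December 8, 2004 deadline — the action is timely.

TIMELY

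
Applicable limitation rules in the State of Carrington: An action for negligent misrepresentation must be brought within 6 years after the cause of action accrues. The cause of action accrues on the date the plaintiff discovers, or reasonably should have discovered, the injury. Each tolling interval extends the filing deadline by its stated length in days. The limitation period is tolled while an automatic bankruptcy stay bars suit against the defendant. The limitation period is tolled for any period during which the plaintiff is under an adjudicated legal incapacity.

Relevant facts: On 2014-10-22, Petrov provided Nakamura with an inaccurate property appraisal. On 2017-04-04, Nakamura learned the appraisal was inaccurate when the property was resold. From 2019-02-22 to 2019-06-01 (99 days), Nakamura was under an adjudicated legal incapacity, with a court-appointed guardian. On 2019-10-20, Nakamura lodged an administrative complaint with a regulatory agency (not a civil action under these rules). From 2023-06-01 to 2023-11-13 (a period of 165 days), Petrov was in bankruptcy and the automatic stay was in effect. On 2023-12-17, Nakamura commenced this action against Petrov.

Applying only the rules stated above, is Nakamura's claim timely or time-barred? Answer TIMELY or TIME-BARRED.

The claim did not accrue until Nakamura discovered the injury on 2017-04-04; the 2014-10-22 act date does not start the clock under the stated rule.
The untolled deadline — 6 years after 2017-04-04 — is 2023-04-04.
The period was tolled for 99 days by the plaintiff's legal incapacity (2019-02-22 to 2019-06-01), pushing the deadline to 2023-07-12.
Because the automatic bankruptcy stay ran from 2023-06-01 to 2023-11-13, the deadline is extended by 165 days to 2023-12-24.
Nothing else in the chronology tolls or restarts the period.
The 2023-12-17 filing precedes the 2023-12-24 deadline; the claim is timely.

TIMELY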